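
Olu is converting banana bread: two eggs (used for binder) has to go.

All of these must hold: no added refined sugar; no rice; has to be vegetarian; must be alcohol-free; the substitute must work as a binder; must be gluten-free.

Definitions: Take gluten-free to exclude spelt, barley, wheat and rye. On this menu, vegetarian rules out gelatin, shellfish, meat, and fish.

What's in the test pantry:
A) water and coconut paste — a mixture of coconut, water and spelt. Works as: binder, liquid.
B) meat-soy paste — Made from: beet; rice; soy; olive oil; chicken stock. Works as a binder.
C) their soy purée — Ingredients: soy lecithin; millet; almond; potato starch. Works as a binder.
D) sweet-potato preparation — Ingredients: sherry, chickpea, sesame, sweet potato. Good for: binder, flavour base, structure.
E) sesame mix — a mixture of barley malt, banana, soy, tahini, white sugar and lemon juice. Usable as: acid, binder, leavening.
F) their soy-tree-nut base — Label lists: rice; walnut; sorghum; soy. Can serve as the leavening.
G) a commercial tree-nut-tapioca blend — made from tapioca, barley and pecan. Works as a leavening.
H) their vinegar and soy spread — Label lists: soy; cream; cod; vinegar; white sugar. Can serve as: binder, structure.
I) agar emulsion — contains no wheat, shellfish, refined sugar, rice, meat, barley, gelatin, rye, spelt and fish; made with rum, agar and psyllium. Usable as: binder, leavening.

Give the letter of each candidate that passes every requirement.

A: has spelt, so not gluten-free — reject
B: has chicken stock, so not vegetarian; has rice, so not rice-free — no
C: soy lecithin and almond etc. — none of it excluded — valid
D: has sherry, so not alcohol-free — out
E: has barley malt, so not gluten-free; has white sugar, so not no-added-sugar — no
F: not usable as a binder; has rice, so not rice-free — out
G: not usable as a binder; has barley, so not gluten-free — reject
H: has cod, so not vegetarian; has white sugar, so not no-added-sugar — reject
I: has rum, so not alcohol-free — out

C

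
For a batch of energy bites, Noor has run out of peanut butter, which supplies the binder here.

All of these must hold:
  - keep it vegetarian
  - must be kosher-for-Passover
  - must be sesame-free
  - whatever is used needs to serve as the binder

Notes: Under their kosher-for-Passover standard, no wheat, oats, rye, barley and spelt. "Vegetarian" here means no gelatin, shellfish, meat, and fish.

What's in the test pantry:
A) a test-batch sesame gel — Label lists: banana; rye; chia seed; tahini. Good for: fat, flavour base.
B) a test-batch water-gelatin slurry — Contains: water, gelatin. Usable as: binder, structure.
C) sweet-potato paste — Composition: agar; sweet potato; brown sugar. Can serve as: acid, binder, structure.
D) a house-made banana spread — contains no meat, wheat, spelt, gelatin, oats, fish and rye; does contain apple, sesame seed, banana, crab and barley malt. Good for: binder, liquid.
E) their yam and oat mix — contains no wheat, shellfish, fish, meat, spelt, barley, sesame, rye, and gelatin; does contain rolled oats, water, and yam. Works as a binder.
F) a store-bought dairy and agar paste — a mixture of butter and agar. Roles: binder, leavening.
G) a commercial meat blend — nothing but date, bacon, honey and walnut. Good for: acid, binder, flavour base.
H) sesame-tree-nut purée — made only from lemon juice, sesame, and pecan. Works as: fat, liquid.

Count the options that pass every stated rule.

2

A: not usable as a binder; has rye, so not kosher-for-Passover (and 1 more) — out
B: has gelatin, so not vegetarian — reject
C: only brown sugar, agar, and sweet potato; none excluded — OK
D: has barley malt, so not kosher-for-Passover; has crab, so not vegetarian (and 1 more) — reject
E: has rolled oats, so not kosher-for-Passover — no
F: vegetarian, no sesame — valid
G: has bacon, so not vegetarian — out
H: not usable as a binder; has sesame, so not sesame-free — reject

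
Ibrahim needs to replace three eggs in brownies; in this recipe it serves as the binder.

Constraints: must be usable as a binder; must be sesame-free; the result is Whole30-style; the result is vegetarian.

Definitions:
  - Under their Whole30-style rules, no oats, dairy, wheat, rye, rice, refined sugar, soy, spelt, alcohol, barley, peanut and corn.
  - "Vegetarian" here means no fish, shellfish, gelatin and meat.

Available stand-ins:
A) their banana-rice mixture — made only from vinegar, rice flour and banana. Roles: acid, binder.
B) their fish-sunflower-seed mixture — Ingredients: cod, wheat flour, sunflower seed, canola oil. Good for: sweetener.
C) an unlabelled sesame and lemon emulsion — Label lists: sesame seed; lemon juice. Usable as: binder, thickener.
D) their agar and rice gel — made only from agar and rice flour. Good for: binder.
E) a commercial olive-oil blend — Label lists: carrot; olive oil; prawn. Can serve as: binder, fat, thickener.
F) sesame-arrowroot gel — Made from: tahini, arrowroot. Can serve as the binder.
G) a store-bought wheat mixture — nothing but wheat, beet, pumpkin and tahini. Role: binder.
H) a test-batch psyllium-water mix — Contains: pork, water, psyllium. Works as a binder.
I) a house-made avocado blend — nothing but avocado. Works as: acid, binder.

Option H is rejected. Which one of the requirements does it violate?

usable as a binder: satisfied
Whole30-style: satisfied
vegetarian: has pork — fails
sesame-free: satisfied

vegetarian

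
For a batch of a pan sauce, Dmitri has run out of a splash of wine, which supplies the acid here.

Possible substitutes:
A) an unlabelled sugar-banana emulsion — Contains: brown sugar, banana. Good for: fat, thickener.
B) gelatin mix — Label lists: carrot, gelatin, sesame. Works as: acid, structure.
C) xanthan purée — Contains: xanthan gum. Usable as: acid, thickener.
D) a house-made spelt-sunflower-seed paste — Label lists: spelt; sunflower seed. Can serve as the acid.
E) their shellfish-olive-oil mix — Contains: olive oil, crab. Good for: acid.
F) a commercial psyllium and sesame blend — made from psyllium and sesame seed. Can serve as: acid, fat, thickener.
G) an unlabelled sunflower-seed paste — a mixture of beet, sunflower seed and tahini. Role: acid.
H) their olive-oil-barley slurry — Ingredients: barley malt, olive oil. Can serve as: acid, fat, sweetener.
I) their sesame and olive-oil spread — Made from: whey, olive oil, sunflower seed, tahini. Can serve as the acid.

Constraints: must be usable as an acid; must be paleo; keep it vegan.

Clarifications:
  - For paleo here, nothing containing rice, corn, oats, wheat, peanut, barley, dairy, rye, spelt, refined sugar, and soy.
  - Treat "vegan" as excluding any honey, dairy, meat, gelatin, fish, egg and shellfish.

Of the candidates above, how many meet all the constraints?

3

A: not usable as an acid; has brown sugar, so not paleo — out
B: has gelatin, so not vegan — reject
C: only xanthan gum; none excluded — valid
D: has spelt, so not paleo — reject
E: has crab, so not vegan — out
F: works as an acid, vegan, paleo — valid
G: works as an acid, vegan, paleo — keep
H: has barley malt, so not paleo — no
I: has whey, so not paleo; has whey, so not vegan — no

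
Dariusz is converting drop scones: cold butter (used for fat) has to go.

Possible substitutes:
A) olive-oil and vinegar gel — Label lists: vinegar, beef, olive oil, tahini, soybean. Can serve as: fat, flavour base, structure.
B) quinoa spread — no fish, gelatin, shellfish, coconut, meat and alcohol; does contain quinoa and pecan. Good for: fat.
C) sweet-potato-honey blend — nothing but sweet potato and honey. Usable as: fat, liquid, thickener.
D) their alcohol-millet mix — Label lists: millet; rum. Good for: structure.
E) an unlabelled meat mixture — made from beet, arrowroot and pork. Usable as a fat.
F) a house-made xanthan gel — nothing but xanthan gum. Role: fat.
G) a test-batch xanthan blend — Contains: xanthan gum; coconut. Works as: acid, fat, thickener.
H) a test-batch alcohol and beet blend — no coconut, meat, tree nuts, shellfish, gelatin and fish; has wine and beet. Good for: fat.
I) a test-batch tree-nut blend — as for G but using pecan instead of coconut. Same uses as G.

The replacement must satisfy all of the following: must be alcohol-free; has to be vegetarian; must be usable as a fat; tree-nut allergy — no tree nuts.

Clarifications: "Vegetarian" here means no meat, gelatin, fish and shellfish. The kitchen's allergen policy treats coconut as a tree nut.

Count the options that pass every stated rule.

2

A: has beef, so not vegetarian — reject
B: has pecan, so not tree-nut-free — out
C: tree-nut-free, vegetarian — valid
D: not usable as a fat; has rum, so not alcohol-free — out
E: has pork, so not vegetarian — reject
F: only xanthan gum; none excluded — OK
G: has coconut, so not tree-nut-free — reject
H: has wine, so not alcohol-free — out
I: has pecan, so not tree-nut-free — reject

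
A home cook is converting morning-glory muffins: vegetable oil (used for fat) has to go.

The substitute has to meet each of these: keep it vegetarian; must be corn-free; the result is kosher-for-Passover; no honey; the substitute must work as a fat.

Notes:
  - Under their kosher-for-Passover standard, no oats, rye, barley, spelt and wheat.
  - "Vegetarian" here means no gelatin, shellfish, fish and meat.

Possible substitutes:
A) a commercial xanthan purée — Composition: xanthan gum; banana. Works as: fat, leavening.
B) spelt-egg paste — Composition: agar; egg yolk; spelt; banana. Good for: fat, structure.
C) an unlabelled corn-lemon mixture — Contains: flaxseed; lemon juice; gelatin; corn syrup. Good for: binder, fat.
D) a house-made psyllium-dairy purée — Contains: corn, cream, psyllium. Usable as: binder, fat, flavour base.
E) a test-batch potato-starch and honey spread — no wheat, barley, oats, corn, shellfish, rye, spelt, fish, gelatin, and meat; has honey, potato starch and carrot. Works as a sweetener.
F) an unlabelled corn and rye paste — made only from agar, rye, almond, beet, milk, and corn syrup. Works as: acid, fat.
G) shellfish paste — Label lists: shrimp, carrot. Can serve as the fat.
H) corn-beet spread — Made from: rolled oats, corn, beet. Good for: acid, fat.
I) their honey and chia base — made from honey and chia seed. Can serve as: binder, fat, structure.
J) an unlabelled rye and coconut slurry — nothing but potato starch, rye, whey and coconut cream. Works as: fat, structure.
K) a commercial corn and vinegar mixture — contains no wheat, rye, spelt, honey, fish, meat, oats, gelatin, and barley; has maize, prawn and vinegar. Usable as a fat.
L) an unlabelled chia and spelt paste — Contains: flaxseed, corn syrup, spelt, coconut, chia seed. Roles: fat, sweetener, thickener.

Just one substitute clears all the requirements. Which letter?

A

A: vegetarian, no corn — valid
B: has spelt, so not kosher-for-Passover — reject
C: has gelatin, so not vegetarian; has corn syrup, so not corn-free — no
D: has corn, so not corn-free — reject
E: not usable as a fat; has honey, so not honey-free — out
F: has rye, so not kosher-for-Passover; has corn syrup, so not corn-free — reject
G: has shrimp, so not vegetarian — out
H: has rolled oats, so not kosher-for-Passover; has corn, so not corn-free — out
I: has honey, so not honey-free — no
J: has rye, so not kosher-for-Passover — no
K: has prawn, so not vegetarian; has maize, so not corn-free — out
L: has spelt, so not kosher-for-Passover; has corn syrup, so not corn-free — no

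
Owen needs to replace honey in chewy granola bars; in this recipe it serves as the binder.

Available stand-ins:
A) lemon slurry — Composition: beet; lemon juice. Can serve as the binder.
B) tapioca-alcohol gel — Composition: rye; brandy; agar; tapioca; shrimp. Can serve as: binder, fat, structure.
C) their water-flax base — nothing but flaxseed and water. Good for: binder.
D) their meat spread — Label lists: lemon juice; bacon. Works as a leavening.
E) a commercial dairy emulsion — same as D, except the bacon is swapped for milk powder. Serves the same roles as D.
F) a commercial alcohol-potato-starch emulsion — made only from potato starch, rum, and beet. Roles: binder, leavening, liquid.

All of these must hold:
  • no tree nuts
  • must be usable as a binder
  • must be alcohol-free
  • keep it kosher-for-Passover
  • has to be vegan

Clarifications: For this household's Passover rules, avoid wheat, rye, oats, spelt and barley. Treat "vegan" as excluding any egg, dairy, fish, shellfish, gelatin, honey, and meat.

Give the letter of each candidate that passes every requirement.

A: works as a binder, kosher-for-Passover, no tree nuts — OK
B: has rye, so not kosher-for-Passover; has shrimp, so not vegan (and 1 more) — no
C: only water and flaxseed; none excluded — valid
D: not usable as a binder; has bacon, so not vegan — no
E: not usable as a binder; has milk powder, so not vegan — no
F: has rum, so not alcohol-free — reject

A, C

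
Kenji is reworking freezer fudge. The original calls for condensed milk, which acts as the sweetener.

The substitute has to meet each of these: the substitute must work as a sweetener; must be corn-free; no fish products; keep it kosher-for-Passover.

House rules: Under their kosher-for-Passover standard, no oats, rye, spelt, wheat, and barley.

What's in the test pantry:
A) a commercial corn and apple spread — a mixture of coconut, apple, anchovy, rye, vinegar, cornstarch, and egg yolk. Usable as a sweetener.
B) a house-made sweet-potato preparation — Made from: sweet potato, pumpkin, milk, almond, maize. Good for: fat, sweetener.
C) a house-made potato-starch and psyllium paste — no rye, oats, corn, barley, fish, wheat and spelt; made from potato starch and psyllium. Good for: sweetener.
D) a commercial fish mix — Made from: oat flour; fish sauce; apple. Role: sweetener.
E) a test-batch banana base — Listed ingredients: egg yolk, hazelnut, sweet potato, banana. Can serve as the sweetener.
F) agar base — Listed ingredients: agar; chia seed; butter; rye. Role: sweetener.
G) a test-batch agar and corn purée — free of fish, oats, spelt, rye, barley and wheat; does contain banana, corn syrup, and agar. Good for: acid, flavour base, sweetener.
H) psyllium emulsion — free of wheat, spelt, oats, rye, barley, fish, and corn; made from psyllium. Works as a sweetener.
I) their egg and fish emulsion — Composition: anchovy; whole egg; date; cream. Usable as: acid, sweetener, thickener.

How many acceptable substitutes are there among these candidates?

A: has rye, so not kosher-for-Passover; has cornstarch, so not corn-free (and 1 more) — no
B: has maize, so not corn-free — reject
C: kosher-for-Passover, no fish — OK
D: has oat flour, so not kosher-for-Passover; has fish sauce, so not fish-free — out
E: nothing on the exclusion list — valid
F: has rye, so not kosher-for-Passover — no
G: has corn syrup, so not corn-free — no
H: nothing on the exclusion list — keep
I: has anchovy, so not fish-free — reject

3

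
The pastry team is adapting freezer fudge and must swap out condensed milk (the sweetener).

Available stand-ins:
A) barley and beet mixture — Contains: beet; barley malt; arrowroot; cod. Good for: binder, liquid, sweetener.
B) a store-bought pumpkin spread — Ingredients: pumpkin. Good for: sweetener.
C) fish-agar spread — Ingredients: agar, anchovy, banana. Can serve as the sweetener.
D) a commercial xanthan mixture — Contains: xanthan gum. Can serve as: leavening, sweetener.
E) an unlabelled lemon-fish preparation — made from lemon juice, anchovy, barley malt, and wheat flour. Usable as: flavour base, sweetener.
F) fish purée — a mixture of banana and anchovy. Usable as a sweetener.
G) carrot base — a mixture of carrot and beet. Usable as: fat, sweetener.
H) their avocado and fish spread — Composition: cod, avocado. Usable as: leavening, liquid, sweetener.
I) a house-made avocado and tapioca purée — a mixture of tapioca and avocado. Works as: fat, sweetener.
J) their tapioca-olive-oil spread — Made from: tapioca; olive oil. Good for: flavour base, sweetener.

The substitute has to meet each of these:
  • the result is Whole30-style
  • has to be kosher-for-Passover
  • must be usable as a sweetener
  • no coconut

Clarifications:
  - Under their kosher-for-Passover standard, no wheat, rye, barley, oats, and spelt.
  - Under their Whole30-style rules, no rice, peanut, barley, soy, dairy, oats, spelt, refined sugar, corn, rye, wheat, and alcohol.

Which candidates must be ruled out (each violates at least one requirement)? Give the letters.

A, E

A: has barley malt, so not kosher-for-Passover; has barley malt, so not Whole30-style — reject
B: all constraints satisfied — valid
C: every rule checks out — OK
D: only xanthan gum; none excluded — OK
E: has barley malt, so not kosher-for-Passover; has barley malt, so not Whole30-style — no
F: only anchovy and banana; none excluded — keep
G: only carrot and beet; none excluded — valid
H: works as a sweetener, Whole30-style, no coconut — OK
I: all constraints satisfied — OK
J: all constraints satisfied — OK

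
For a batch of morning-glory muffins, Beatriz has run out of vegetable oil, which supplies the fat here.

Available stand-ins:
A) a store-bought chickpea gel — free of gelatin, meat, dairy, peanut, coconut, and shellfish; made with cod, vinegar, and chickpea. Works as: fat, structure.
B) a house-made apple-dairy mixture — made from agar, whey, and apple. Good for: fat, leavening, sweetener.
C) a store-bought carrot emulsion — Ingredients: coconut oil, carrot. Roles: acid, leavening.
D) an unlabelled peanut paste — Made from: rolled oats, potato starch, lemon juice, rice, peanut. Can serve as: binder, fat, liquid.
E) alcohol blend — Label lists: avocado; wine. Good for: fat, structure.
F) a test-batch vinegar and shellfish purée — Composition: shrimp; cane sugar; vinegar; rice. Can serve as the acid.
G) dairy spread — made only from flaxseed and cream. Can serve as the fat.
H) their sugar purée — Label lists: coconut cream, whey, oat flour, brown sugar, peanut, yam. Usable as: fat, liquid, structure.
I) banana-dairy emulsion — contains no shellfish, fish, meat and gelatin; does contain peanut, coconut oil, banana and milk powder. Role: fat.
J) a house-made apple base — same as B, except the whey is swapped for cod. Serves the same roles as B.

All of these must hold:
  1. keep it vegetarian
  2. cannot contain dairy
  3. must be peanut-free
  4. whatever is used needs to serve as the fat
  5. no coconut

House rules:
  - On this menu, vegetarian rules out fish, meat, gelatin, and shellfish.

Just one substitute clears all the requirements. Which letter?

A: has cod, so not vegetarian — out
B: has whey, so not dairy-free — out
C: not usable as a fat; has coconut oil, so not coconut-free — reject
D: has peanut, so not peanut-free — reject
E: only wine and avocado; none excluded — keep
F: not usable as a fat; has shrimp, so not vegetarian — out
G: has cream, so not dairy-free — no
H: has whey, so not dairy-free; has coconut cream, so not coconut-free (and 1 more) — out
I: has milk powder, so not dairy-free; has coconut oil, so not coconut-free (and 1 more) — no
J: has cod, so not vegetarian — out

E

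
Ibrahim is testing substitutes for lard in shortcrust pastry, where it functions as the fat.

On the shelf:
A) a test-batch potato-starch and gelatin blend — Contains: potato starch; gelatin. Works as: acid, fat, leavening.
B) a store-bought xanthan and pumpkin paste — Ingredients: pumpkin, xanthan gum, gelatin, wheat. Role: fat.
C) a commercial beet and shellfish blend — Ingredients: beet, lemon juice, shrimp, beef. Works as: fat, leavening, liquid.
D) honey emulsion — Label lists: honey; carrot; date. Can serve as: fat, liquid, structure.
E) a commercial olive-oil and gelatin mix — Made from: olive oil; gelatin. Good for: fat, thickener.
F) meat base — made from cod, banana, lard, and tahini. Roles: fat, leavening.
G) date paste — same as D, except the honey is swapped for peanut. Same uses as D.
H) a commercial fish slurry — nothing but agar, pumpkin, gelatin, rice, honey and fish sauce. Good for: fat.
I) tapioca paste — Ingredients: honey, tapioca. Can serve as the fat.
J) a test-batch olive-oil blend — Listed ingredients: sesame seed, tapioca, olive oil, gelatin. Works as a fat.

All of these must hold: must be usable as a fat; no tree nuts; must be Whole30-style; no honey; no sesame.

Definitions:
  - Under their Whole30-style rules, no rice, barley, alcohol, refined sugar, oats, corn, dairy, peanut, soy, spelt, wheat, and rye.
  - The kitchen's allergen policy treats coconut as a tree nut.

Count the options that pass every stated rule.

A: works as a fat, tree-nut-free, Whole30-style — valid
B: has wheat, so not Whole30-style — out
C: works as a fat, no sesame, no honey — valid
D: has honey, so not honey-free — out
E: works as a fat, Whole30-style, no sesame — OK
F: has tahini, so not sesame-free — reject
G: has peanut, so not Whole30-style — out
H: has rice, so not Whole30-style; has honey, so not honey-free — out
I: has honey, so not honey-free — no
J: has sesame seed, so not sesame-free — out

3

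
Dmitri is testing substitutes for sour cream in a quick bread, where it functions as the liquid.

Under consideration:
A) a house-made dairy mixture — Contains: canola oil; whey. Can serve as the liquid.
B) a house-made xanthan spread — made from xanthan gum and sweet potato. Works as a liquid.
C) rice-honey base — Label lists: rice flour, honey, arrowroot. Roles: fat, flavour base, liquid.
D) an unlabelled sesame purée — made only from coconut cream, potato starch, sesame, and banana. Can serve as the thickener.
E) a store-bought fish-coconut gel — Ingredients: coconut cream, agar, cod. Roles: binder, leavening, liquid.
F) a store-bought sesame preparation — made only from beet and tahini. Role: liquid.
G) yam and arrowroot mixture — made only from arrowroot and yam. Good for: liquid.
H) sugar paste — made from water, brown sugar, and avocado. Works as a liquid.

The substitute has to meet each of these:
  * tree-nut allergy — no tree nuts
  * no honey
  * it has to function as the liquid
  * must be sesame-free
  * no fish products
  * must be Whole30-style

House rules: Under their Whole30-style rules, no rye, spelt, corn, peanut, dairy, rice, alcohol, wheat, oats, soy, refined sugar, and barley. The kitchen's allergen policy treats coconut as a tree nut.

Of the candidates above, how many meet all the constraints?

A: has whey, so not Whole30-style — reject
B: only sweet potato and xanthan gum; none excluded — valid
C: has rice flour, so not Whole30-style; has honey, so not honey-free — reject
D: not usable as a liquid; has coconut cream, so not tree-nut-free (and 1 more) — no
E: has coconut cream, so not tree-nut-free; has cod, so not fish-free — no
F: has tahini, so not sesame-free — out
G: works as a liquid, no honey, Whole30-style — valid
H: has brown sugar, so not Whole30-style — no

2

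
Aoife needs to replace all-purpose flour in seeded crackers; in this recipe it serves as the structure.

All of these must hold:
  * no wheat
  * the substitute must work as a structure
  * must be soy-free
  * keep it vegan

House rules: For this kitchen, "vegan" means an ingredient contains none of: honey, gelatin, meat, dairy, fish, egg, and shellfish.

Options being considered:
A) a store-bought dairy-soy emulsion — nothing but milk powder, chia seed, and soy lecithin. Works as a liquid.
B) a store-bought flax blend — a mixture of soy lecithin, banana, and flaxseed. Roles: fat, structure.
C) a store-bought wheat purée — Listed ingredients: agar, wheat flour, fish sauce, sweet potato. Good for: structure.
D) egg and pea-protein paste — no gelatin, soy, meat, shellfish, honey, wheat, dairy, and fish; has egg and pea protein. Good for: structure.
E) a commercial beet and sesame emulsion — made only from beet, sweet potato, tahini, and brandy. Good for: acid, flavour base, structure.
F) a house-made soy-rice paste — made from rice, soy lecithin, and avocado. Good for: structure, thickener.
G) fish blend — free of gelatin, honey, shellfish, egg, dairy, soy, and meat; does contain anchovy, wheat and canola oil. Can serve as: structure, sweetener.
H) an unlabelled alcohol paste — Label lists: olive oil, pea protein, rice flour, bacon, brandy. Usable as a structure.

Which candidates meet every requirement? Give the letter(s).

E

A: not usable as a structure; has milk powder, so not vegan (and 1 more) — reject
B: has soy lecithin, so not soy-free — no
C: has fish sauce, so not vegan; has wheat flour, so not wheat-free — reject
D: has egg, so not vegan — out
E: all constraints satisfied — OK
F: has soy lecithin, so not soy-free — no
G: has anchovy, so not vegan; has wheat, so not wheat-free — reject
H: has bacon, so not vegan — no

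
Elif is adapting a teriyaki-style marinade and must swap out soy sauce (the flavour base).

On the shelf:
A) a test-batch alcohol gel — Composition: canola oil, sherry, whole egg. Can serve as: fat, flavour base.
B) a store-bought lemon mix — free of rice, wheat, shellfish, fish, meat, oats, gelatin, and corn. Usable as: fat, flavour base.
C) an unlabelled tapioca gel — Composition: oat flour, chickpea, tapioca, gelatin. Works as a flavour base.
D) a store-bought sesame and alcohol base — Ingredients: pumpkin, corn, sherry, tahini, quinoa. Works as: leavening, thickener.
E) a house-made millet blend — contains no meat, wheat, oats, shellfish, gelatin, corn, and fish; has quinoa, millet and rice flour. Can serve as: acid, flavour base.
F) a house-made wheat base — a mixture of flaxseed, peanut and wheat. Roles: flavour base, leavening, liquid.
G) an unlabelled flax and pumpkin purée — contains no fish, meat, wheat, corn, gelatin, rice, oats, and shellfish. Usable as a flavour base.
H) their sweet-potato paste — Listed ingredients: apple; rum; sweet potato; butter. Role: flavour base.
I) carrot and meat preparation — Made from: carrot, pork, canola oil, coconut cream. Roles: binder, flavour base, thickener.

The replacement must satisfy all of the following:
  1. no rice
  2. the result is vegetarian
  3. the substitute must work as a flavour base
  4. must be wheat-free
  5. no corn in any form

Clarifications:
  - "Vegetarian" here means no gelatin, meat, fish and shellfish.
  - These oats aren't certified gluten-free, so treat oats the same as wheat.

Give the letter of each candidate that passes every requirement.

A, B, G, H

A: works as a flavour base, wheat-free, no rice — valid
B: works as a flavour base, no corn, wheat-free — keep
C: has gelatin, so not vegetarian; has oat flour, so not wheat-free — reject
D: not usable as a flavour base; has corn, so not corn-free — reject
E: has rice flour, so not rice-free — reject
F: has wheat, so not wheat-free — reject
G: vegetarian, wheat-free — keep
H: vegetarian, no corn — valid
I: has pork, so not vegetarian — reject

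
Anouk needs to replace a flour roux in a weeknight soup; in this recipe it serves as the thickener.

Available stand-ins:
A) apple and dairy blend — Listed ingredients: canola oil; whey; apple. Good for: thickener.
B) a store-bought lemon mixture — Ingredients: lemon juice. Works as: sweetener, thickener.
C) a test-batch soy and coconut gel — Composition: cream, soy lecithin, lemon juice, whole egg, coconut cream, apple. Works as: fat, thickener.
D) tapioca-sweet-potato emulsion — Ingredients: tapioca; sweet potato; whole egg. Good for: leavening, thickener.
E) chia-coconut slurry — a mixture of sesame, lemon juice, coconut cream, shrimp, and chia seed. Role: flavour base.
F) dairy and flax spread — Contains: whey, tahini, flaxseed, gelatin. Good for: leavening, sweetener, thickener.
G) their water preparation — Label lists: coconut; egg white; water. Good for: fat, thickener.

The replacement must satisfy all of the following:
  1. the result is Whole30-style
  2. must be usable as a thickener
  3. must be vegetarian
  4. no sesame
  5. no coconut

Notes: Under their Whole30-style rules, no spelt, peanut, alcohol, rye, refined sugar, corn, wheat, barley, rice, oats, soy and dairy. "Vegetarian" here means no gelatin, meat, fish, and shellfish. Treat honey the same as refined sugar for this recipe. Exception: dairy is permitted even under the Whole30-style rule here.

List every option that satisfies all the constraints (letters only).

A, B, D

A: dairy is permitted under the Whole30-style carve-out; nothing else excluded — keep
B: nothing on the exclusion list — OK
C: has soy lecithin, so not Whole30-style; has coconut cream, so not coconut-free — out
D: all constraints satisfied — valid
E: not usable as a thickener; has shrimp, so not vegetarian (and 2 more) — out
F: has gelatin, so not vegetarian; has tahini, so not sesame-free — out
G: has coconut, so not coconut-free — no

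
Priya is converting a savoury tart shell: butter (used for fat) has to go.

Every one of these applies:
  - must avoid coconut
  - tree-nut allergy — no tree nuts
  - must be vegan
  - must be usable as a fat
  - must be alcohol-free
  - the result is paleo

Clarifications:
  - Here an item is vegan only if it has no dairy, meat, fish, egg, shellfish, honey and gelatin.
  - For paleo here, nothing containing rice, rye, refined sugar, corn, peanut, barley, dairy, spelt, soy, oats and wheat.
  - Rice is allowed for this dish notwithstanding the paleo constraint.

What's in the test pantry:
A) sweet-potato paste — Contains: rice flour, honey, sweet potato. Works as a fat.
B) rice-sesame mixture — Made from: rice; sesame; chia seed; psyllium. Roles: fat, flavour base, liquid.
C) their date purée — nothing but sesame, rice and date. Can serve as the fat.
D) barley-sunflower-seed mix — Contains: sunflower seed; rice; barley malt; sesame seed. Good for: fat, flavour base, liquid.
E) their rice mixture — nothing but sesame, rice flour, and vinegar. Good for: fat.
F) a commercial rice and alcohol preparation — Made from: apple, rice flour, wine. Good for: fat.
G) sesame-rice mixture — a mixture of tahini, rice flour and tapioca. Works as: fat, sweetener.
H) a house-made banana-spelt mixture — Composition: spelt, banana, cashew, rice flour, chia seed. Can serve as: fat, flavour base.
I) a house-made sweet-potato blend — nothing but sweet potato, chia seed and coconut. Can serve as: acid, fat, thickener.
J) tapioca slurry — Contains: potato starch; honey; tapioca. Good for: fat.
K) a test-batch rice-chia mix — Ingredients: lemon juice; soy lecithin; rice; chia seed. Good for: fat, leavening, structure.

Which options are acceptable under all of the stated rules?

A: has honey, so not vegan — reject
B: rice is permitted under the paleo carve-out; nothing else excluded — valid
C: rice is permitted under the paleo carve-out; nothing else excluded — keep
D: has barley malt, so not paleo — no
E: rice is permitted under the paleo carve-out; nothing else excluded — valid
F: has wine, so not alcohol-free — reject
G: rice is permitted under the paleo carve-out; nothing else excluded — OK
H: has spelt, so not paleo; has cashew, so not tree-nut-free — reject
I: has coconut, so not coconut-free — out
J: has honey, so not vegan — no
K: has soy lecithin, so not paleo — reject

B, C, E, G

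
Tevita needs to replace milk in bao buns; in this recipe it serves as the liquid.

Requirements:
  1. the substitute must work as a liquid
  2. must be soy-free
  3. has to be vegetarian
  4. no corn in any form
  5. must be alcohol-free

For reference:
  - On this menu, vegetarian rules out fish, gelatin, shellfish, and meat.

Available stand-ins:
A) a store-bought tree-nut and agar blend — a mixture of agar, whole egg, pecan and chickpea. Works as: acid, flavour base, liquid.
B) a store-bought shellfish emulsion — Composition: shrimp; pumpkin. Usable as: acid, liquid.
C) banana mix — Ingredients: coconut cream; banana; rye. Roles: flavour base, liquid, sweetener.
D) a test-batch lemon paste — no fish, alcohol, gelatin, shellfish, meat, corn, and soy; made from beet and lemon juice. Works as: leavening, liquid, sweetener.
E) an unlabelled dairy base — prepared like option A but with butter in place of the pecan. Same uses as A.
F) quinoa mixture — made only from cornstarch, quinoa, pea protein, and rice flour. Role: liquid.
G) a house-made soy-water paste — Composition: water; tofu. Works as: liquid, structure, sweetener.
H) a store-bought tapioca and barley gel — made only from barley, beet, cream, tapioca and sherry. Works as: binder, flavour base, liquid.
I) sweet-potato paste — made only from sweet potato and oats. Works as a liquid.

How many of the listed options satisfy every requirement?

A: whole egg and pecan etc. — none of it excluded — OK
B: has shrimp, so not vegetarian — no
C: works as a liquid, no soy, no corn — keep
D: no soy, no corn — OK
E: nothing on the exclusion list — keep
F: has cornstarch, so not corn-free — reject
G: has tofu, so not soy-free — out
H: has sherry, so not alcohol-free — out
I: no corn, no soy — keep

5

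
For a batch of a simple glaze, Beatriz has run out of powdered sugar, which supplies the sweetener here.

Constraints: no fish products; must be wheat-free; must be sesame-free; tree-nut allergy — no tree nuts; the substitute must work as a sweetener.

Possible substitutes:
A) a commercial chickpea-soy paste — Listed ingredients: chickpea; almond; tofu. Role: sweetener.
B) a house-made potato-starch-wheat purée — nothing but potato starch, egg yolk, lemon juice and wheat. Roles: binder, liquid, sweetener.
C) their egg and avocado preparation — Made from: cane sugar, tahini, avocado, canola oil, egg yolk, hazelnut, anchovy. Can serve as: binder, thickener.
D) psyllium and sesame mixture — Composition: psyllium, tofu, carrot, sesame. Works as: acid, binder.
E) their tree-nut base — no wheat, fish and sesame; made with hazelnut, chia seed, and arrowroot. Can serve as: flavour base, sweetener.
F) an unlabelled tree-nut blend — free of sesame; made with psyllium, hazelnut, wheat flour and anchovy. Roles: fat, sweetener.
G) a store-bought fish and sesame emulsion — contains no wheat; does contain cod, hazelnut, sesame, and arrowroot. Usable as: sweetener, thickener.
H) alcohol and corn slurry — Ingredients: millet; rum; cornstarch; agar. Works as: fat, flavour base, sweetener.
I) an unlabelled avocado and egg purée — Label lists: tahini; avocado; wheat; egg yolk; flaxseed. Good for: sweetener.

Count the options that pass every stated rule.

1

A: has almond, so not tree-nut-free — reject
B: has wheat, so not wheat-free — out
C: not usable as a sweetener; has hazelnut, so not tree-nut-free (and 2 more) — out
D: not usable as a sweetener; has sesame, so not sesame-free — no
E: has hazelnut, so not tree-nut-free — no
F: has hazelnut, so not tree-nut-free; has wheat flour, so not wheat-free (and 1 more) — reject
G: has hazelnut, so not tree-nut-free; has cod, so not fish-free (and 1 more) — reject
H: works as a sweetener, no sesame, no tree nuts — OK
I: has wheat, so not wheat-free; has tahini, so not sesame-free — out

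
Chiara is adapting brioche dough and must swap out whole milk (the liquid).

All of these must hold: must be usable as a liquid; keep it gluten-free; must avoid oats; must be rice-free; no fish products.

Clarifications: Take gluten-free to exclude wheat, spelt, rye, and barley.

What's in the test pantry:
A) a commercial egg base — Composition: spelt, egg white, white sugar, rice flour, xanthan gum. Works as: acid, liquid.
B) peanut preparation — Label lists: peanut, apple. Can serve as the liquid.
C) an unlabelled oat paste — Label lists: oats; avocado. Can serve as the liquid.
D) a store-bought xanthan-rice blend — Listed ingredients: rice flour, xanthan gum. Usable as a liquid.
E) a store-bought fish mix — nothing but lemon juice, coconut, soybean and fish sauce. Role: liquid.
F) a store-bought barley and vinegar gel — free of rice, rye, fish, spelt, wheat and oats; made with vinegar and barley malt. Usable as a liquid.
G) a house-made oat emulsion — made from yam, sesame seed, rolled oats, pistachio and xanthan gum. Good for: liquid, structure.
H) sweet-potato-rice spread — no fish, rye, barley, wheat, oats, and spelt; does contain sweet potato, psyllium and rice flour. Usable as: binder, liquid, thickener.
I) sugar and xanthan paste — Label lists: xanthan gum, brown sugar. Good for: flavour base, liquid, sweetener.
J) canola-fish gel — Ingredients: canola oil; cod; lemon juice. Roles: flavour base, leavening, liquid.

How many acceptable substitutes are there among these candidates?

A: has spelt, so not gluten-free; has rice flour, so not rice-free — out
B: works as a liquid, gluten-free, no fish — valid
C: has oats, so not oat-free — out
D: has rice flour, so not rice-free — no
E: has fish sauce, so not fish-free — out
F: has barley malt, so not gluten-free — out
G: has rolled oats, so not oat-free — no
H: has rice flour, so not rice-free — out
I: nothing on the exclusion list — OK
J: has cod, so not fish-free — no

2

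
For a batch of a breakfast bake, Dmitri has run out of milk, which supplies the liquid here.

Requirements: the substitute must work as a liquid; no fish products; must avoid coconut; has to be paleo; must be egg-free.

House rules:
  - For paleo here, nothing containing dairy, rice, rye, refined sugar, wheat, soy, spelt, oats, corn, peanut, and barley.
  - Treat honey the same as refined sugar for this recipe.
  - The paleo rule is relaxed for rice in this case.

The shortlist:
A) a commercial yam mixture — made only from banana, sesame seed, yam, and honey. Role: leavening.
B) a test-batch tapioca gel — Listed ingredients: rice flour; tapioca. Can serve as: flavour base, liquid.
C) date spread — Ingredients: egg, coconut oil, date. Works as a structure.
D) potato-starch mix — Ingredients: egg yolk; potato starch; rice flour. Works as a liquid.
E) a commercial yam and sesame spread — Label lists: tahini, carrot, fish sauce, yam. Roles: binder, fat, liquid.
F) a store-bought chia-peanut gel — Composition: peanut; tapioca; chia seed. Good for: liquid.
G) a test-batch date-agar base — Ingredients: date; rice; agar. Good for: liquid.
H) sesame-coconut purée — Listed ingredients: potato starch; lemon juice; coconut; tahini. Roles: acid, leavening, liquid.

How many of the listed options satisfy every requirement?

A: not usable as a liquid; has honey, so not paleo — reject
B: rice is permitted under the paleo carve-out; nothing else excluded — valid
C: not usable as a liquid; has coconut oil, so not coconut-free (and 1 more) — no
D: has egg yolk, so not egg-free — reject
E: has fish sauce, so not fish-free — reject
F: has peanut, so not paleo — reject
G: rice is permitted under the paleo carve-out; nothing else excluded — OK
H: has coconut, so not coconut-free — no

2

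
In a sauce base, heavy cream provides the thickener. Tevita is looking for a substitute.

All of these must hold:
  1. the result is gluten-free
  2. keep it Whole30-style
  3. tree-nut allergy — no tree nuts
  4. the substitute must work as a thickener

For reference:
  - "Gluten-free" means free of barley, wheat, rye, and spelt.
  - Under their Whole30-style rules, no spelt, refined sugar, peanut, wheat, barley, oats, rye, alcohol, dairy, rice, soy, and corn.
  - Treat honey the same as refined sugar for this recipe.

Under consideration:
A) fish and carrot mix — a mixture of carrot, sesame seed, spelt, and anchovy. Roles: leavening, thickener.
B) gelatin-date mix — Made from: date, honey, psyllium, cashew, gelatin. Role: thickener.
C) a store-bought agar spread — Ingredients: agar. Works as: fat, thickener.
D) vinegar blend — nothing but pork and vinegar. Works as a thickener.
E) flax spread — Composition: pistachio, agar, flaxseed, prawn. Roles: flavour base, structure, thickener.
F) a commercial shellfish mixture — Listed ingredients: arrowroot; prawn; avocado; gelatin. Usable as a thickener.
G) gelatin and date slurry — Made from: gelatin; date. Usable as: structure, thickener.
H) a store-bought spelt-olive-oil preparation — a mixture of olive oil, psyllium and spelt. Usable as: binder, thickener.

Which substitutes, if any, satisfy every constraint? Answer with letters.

A: has spelt, so not gluten-free; has spelt, so not Whole30-style — reject
B: has honey, so not Whole30-style; has cashew, so not tree-nut-free — out
C: only agar; none excluded — valid
D: nothing on the exclusion list — OK
E: has pistachio, so not tree-nut-free — no
F: Whole30-style, gluten-free — OK
G: nothing on the exclusion list — OK
H: has spelt, so not gluten-free; has spelt, so not Whole30-style — reject

C, D, F, G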